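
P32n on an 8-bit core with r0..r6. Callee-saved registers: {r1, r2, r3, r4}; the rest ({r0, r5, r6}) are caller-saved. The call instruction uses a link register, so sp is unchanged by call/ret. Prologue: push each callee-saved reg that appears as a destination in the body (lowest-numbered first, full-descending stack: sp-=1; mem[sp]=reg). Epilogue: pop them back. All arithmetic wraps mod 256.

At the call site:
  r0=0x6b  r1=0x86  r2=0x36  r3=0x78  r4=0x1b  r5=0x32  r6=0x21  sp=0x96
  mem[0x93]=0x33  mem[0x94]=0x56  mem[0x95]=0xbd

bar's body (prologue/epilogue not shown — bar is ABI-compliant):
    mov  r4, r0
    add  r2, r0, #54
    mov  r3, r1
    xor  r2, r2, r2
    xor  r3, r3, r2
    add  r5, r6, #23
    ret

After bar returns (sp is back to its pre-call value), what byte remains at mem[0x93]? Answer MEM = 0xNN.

MEM = 0x1b

prologue: push r2 -> mem[0x95]=0x36, sp=0x95
prologue: push r3 -> mem[0x94]=0x78, sp=0x94
prologue: push r4 -> mem[0x93]=0x1b, sp=0x93
body[0] mov  r4, r0 -> r4=0x6b
body[1] add  r2, r0, #54 -> r2=0xa1
body[2] mov  r3, r1 -> r3=0x86
body[3] xor  r2, r2, r2 -> r2=0x00
body[4] xor  r3, r3, r2 -> r3=0x86
body[5] add  r5, r6, #23 -> r5=0x38
epilogue: pop r4=0x1b, sp=0x94
epilogue: pop r3=0x78, sp=0x95
epilogue: pop r2=0x36, sp=0x96
prologue pushed ['r2', 'r3', 'r4'] at ['0x95', '0x94', '0x93']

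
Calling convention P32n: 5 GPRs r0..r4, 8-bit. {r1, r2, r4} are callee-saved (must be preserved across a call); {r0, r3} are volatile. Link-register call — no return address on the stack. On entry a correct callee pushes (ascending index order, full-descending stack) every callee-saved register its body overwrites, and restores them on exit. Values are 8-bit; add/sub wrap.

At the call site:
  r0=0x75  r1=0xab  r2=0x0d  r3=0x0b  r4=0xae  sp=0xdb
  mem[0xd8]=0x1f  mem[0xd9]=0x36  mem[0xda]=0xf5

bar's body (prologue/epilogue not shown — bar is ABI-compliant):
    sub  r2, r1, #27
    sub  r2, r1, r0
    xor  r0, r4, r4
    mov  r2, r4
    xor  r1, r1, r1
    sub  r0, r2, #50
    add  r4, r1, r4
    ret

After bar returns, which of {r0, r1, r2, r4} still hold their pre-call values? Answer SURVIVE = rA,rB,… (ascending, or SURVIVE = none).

prologue: push r1 → mem[0xda]=0xab, sp=0xda
prologue: push r2 → mem[0xd9]=0x0d, sp=0xd9
prologue: push r4 → mem[0xd8]=0xae, sp=0xd8
body[0] sub  r2, r1, #27 → r2=0x90
body[1] sub  r2, r1, r0 → r2=0x36
body[2] xor  r0, r4, r4 → r0=0x00
body[3] mov  r2, r4 → r2=0xae
body[4] xor  r1, r1, r1 → r1=0x00
body[5] sub  r0, r2, #50 → r0=0x7c
body[6] add  r4, r1, r4 → r4=0xae
epilogue: pop r4=0xae, sp=0xd9
epilogue: pop r2=0x0d, sp=0xda
epilogue: pop r1=0xab, sp=0xdb
r0: caller-saved, written=True
r1: callee-saved, written=True
r2: callee-saved, written=True
r4: callee-saved, written=True

SURVIVE = r1,r2,r4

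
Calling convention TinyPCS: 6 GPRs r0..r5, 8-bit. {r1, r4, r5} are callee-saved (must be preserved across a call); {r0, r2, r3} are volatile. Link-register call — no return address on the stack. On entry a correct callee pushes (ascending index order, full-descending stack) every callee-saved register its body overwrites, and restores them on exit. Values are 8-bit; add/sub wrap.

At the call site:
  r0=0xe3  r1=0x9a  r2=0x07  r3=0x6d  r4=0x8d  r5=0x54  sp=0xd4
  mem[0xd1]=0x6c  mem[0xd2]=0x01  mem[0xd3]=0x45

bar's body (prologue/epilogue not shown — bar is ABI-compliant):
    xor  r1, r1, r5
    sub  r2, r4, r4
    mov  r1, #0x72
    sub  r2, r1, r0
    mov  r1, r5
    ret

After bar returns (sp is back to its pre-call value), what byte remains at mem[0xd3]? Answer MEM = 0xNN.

MEM = 0x9a

prologue: push r1 → mem[0xd3]=0x9a, sp=0xd3
body[0] xor  r1, r1, r5 → r1=0xce
body[1] sub  r2, r4, r4 → r2=0x00
body[2] mov  r1, #0x72 → r1=0x72
body[3] sub  r2, r1, r0 → r2=0x8f
body[4] mov  r1, r5 → r1=0x54
epilogue: pop r1=0x9a, sp=0xd4
prologue pushed ['r1'] at ['0xd3']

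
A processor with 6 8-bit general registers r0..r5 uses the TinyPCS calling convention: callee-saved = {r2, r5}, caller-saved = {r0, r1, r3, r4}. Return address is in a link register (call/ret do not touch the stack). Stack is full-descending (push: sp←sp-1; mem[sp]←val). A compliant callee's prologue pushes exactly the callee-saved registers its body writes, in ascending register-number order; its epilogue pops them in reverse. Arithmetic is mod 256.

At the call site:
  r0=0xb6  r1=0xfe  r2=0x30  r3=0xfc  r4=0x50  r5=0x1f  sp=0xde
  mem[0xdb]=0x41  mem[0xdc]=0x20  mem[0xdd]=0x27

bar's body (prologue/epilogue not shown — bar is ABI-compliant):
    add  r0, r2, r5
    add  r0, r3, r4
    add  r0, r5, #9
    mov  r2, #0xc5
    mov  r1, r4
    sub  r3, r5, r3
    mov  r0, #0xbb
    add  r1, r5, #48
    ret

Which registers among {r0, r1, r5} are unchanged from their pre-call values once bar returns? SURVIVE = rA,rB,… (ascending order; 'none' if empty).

prologue: push r2 → mem[0xdd]=0x30, sp=0xdd
body[0] add  r0, r2, r5 → r0=0x4f
body[1] add  r0, r3, r4 → r0=0x4c
body[2] add  r0, r5, #9 → r0=0x28
body[3] mov  r2, #0xc5 → r2=0xc5
body[4] mov  r1, r4 → r1=0x50
body[5] sub  r3, r5, r3 → r3=0x23
body[6] mov  r0, #0xbb → r0=0xbb
body[7] add  r1, r5, #48 → r1=0x4f
epilogue: pop r2=0x30, sp=0xde
r0: caller-saved, written=True
r1: caller-saved, written=True
r5: callee-saved, written=False

SURVIVE = r5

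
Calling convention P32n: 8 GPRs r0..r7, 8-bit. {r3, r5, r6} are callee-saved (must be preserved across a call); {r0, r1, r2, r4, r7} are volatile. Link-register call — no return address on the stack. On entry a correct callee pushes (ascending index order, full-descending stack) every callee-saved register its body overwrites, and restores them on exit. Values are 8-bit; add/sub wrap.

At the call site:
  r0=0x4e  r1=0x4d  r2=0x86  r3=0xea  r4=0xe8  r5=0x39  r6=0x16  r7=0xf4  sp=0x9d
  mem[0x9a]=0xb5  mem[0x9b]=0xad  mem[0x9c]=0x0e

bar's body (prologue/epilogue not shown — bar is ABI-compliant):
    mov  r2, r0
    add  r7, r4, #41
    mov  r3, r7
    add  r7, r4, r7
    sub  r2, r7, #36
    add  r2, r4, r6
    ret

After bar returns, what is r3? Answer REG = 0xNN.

REG = 0xea

prologue: push r3 -> mem[0x9c]=0xea, sp=0x9c
body[0] mov  r2, r0 -> r2=0x4e
body[1] add  r7, r4, #41 -> r7=0x11
body[2] mov  r3, r7 -> r3=0x11
body[3] add  r7, r4, r7 -> r7=0xf9
body[4] sub  r2, r7, #36 -> r2=0xd5
body[5] add  r2, r4, r6 -> r2=0xfe
epilogue: pop r3=0xea, sp=0x9d
r3 is callee-saved -> restored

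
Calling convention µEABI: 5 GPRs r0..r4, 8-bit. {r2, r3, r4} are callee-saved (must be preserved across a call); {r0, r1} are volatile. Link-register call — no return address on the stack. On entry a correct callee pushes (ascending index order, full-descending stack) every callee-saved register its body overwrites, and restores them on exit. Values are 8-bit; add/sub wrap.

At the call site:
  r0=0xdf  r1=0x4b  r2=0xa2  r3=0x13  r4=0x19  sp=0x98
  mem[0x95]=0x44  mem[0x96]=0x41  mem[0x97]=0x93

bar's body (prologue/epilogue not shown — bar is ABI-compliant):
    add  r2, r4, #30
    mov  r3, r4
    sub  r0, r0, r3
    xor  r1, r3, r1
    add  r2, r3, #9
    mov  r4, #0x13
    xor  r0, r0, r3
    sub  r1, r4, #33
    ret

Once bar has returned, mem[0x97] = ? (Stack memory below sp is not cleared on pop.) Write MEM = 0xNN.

MEM = 0xa2

prologue: push r2 → mem[0x97]=0xa2, sp=0x97
prologue: push r3 → mem[0x96]=0x13, sp=0x96
prologue: push r4 → mem[0x95]=0x19, sp=0x95
body[0] add  r2, r4, #30 → r2=0x37
body[1] mov  r3, r4 → r3=0x19
body[2] sub  r0, r0, r3 → r0=0xc6
body[3] xor  r1, r3, r1 → r1=0x52
body[4] add  r2, r3, #9 → r2=0x22
body[5] mov  r4, #0x13 → r4=0x13
body[6] xor  r0, r0, r3 → r0=0xdf
body[7] sub  r1, r4, #33 → r1=0xf2
epilogue: pop r4=0x19, sp=0x96
epilogue: pop r3=0x13, sp=0x97
epilogue: pop r2=0xa2, sp=0x98
prologue pushed ['r2', 'r3', 'r4'] at ['0x97', '0x96', '0x95']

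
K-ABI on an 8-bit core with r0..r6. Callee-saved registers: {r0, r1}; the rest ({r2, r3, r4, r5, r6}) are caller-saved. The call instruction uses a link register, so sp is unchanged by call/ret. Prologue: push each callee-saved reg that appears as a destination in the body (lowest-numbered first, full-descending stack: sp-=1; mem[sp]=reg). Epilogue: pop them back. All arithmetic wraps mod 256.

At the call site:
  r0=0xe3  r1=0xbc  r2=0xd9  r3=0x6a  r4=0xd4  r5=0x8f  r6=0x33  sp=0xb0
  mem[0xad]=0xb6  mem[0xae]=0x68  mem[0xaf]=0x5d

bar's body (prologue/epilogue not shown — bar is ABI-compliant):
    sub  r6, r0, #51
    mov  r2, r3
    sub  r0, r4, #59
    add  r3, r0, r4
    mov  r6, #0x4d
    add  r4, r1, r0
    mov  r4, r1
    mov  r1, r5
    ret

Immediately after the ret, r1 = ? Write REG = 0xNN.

prologue: push r0 → mem[0xaf]=0xe3, sp=0xaf
prologue: push r1 → mem[0xae]=0xbc, sp=0xae
body[0] sub  r6, r0, #51 → r6=0xb0
body[1] mov  r2, r3 → r2=0x6a
body[2] sub  r0, r4, #59 → r0=0x99
body[3] add  r3, r0, r4 → r3=0x6d
body[4] mov  r6, #0x4d → r6=0x4d
body[5] add  r4, r1, r0 → r4=0x55
body[6] mov  r4, r1 → r4=0xbc
body[7] mov  r1, r5 → r1=0x8f
epilogue: pop r1=0xbc, sp=0xaf
epilogue: pop r0=0xe3, sp=0xb0
r1 is callee-saved → restored

REG = 0xbc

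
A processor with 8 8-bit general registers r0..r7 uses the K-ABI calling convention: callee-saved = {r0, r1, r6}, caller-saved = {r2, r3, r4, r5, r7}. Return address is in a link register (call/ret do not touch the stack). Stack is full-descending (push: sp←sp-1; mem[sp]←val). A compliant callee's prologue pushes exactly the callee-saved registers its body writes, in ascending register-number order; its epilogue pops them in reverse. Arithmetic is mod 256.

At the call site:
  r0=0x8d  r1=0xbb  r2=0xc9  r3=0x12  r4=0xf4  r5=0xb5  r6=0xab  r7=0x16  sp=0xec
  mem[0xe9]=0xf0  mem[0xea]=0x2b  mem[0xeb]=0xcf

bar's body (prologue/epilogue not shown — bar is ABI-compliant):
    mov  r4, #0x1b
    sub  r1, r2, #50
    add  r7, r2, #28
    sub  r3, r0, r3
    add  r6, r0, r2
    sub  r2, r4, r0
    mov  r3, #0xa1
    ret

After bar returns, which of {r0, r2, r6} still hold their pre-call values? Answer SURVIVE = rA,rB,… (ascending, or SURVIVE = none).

prologue: push r1 → mem[0xeb]=0xbb, sp=0xeb
prologue: push r6 → mem[0xea]=0xab, sp=0xea
body[0] mov  r4, #0x1b → r4=0x1b
body[1] sub  r1, r2, #50 → r1=0x97
body[2] add  r7, r2, #28 → r7=0xe5
body[3] sub  r3, r0, r3 → r3=0x7b
body[4] add  r6, r0, r2 → r6=0x56
body[5] sub  r2, r4, r0 → r2=0x8e
body[6] mov  r3, #0xa1 → r3=0xa1
epilogue: pop r6=0xab, sp=0xeb
epilogue: pop r1=0xbb, sp=0xec
r0: callee-saved, written=False
r2: caller-saved, written=True
r6: callee-saved, written=True

SURVIVE = r0,r6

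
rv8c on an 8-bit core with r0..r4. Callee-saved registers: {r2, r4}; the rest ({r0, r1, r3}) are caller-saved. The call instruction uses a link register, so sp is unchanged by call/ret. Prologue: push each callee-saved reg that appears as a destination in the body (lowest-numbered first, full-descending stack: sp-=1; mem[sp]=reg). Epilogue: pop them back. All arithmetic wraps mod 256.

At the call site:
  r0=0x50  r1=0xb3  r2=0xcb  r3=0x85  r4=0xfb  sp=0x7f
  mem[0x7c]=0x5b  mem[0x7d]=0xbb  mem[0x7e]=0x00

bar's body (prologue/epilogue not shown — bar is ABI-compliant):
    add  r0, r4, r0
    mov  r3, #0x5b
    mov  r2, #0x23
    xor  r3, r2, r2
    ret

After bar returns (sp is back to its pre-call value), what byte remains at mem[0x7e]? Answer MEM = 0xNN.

MEM = 0xcb

prologue: push r2 -> mem[0x7e]=0xcb, sp=0x7e
body[0] add  r0, r4, r0 -> r0=0x4b
body[1] mov  r3, #0x5b -> r3=0x5b
body[2] mov  r2, #0x23 -> r2=0x23
body[3] xor  r3, r2, r2 -> r3=0x00
epilogue: pop r2=0xcb, sp=0x7f
prologue pushed ['r2'] at ['0x7e']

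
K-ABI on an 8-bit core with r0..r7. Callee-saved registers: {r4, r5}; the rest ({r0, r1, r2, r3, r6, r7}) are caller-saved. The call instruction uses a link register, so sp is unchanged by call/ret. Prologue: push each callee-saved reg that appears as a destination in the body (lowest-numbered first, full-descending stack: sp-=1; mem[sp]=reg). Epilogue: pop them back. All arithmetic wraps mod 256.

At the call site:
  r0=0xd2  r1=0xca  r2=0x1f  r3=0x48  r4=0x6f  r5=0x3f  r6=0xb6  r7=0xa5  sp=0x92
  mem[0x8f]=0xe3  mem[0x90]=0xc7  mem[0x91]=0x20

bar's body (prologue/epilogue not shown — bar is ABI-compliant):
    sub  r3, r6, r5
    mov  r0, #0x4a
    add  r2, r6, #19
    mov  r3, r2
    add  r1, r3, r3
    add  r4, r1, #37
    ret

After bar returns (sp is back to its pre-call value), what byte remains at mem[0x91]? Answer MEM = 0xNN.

prologue: push r4 -> mem[0x91]=0x6f, sp=0x91
body[0] sub  r3, r6, r5 -> r3=0x77
body[1] mov  r0, #0x4a -> r0=0x4a
body[2] add  r2, r6, #19 -> r2=0xc9
body[3] mov  r3, r2 -> r3=0xc9
body[4] add  r1, r3, r3 -> r1=0x92
body[5] add  r4, r1, #37 -> r4=0xb7
epilogue: pop r4=0x6f, sp=0x92
prologue pushed ['r4'] at ['0x91']

MEM = 0x6f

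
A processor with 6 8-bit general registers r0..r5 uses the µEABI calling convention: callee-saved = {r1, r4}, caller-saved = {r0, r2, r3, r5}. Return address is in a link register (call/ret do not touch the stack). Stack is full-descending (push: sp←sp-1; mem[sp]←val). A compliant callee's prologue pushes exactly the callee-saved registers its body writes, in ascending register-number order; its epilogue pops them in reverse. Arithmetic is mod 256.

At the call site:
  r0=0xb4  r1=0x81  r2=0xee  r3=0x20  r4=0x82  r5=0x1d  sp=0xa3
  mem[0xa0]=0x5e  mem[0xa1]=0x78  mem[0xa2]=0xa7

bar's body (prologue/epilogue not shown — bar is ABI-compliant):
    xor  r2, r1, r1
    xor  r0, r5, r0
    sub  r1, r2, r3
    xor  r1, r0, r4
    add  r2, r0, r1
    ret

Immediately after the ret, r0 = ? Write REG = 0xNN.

REG = 0xa9

prologue: push r1 → mem[0xa2]=0x81, sp=0xa2
body[0] xor  r2, r1, r1 → r2=0x00
body[1] xor  r0, r5, r0 → r0=0xa9
body[2] sub  r1, r2, r3 → r1=0xe0
body[3] xor  r1, r0, r4 → r1=0x2b
body[4] add  r2, r0, r1 → r2=0xd4
epilogue: pop r1=0x81, sp=0xa3
r0 is caller-saved → body value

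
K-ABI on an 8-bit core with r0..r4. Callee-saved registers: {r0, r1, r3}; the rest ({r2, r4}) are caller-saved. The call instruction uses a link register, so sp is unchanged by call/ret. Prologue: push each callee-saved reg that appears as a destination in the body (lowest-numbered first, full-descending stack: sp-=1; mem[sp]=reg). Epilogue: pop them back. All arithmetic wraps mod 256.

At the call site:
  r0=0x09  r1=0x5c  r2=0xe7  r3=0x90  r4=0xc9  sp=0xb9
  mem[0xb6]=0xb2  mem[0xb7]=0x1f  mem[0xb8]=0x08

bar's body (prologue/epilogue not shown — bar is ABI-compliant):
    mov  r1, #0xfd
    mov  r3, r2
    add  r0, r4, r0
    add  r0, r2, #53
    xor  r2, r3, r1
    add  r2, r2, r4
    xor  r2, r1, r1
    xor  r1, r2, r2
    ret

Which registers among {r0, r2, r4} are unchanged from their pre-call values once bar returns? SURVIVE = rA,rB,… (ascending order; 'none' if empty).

SURVIVE = r0,r4

prologue: push r0 → mem[0xb8]=0x09, sp=0xb8
prologue: push r1 → mem[0xb7]=0x5c, sp=0xb7
prologue: push r3 → mem[0xb6]=0x90, sp=0xb6
body[0] mov  r1, #0xfd → r1=0xfd
body[1] mov  r3, r2 → r3=0xe7
body[2] add  r0, r4, r0 → r0=0xd2
body[3] add  r0, r2, #53 → r0=0x1c
body[4] xor  r2, r3, r1 → r2=0x1a
body[5] add  r2, r2, r4 → r2=0xe3
body[6] xor  r2, r1, r1 → r2=0x00
body[7] xor  r1, r2, r2 → r1=0x00
epilogue: pop r3=0x90, sp=0xb7
epilogue: pop r1=0x5c, sp=0xb8
epilogue: pop r0=0x09, sp=0xb9
r0: callee-saved, written=True
r2: caller-saved, written=True
r4: caller-saved, written=False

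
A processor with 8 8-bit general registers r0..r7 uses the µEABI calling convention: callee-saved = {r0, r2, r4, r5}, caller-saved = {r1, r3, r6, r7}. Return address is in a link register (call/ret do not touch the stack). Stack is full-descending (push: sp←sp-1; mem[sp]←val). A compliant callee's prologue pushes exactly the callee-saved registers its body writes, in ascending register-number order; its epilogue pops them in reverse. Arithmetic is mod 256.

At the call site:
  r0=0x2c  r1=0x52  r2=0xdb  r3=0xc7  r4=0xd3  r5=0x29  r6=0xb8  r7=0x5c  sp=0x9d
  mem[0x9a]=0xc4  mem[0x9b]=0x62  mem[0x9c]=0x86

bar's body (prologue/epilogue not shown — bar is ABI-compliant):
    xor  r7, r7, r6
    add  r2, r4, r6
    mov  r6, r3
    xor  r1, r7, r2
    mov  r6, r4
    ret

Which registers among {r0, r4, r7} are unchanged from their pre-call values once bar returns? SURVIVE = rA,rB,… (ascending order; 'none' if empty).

SURVIVE = r0,r4

prologue: push r2 -> mem[0x9c]=0xdb, sp=0x9c
body[0] xor  r7, r7, r6 -> r7=0xe4
body[1] add  r2, r4, r6 -> r2=0x8b
body[2] mov  r6, r3 -> r6=0xc7
body[3] xor  r1, r7, r2 -> r1=0x6f
body[4] mov  r6, r4 -> r6=0xd3
epilogue: pop r2=0xdb, sp=0x9d
r0: callee-saved, written=False
r4: callee-saved, written=False
r7: caller-saved, written=True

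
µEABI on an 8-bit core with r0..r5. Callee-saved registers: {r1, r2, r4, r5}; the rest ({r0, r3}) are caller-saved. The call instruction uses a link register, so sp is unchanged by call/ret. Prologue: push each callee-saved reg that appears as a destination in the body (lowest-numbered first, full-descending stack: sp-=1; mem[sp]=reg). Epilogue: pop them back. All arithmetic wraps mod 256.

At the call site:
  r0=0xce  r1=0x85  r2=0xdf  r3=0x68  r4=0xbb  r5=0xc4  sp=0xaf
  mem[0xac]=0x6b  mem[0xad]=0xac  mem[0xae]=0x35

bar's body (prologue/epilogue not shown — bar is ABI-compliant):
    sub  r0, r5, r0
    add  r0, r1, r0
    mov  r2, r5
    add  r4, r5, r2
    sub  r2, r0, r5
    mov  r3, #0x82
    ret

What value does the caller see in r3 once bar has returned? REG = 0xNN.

prologue: push r2 -> mem[0xae]=0xdf, sp=0xae
prologue: push r4 -> mem[0xad]=0xbb, sp=0xad
body[0] sub  r0, r5, r0 -> r0=0xf6
body[1] add  r0, r1, r0 -> r0=0x7b
body[2] mov  r2, r5 -> r2=0xc4
body[3] add  r4, r5, r2 -> r4=0x88
body[4] sub  r2, r0, r5 -> r2=0xb7
body[5] mov  r3, #0x82 -> r3=0x82
epilogue: pop r4=0xbb, sp=0xae
epilogue: pop r2=0xdf, sp=0xaf
r3 is caller-saved -> body value

REG = 0x82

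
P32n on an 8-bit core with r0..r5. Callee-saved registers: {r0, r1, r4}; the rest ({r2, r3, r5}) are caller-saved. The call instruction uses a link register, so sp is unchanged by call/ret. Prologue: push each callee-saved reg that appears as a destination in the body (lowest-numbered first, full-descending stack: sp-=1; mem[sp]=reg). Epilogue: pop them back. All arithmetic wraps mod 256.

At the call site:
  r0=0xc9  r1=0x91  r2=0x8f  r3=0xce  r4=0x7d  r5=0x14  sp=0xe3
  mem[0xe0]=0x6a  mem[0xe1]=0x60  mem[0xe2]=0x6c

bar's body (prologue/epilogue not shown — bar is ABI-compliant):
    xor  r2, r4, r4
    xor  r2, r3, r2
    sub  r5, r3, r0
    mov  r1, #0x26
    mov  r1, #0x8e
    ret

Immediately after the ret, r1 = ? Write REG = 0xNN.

REG = 0x91

prologue: push r1 -> mem[0xe2]=0x91, sp=0xe2
body[0] xor  r2, r4, r4 -> r2=0x00
body[1] xor  r2, r3, r2 -> r2=0xce
body[2] sub  r5, r3, r0 -> r5=0x05
body[3] mov  r1, #0x26 -> r1=0x26
body[4] mov  r1, #0x8e -> r1=0x8e
epilogue: pop r1=0x91, sp=0xe3
r1 is callee-saved -> restored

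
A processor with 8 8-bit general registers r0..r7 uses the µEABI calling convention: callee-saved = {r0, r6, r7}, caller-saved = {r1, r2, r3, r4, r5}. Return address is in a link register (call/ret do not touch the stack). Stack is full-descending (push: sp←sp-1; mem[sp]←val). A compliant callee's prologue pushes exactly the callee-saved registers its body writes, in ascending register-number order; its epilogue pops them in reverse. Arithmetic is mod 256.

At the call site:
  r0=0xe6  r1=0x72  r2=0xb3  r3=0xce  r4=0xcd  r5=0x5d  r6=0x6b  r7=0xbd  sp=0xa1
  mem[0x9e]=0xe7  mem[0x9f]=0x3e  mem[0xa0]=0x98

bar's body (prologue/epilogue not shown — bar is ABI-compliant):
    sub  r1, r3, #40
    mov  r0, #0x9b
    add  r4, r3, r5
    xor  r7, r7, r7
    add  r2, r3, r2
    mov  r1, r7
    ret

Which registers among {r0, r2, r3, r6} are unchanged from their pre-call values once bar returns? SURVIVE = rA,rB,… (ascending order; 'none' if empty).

SURVIVE = r0,r3,r6

prologue: push r0 → mem[0xa0]=0xe6, sp=0xa0
prologue: push r7 → mem[0x9f]=0xbd, sp=0x9f
body[0] sub  r1, r3, #40 → r1=0xa6
body[1] mov  r0, #0x9b → r0=0x9b
body[2] add  r4, r3, r5 → r4=0x2b
body[3] xor  r7, r7, r7 → r7=0x00
body[4] add  r2, r3, r2 → r2=0x81
body[5] mov  r1, r7 → r1=0x00
epilogue: pop r7=0xbd, sp=0xa0
epilogue: pop r0=0xe6, sp=0xa1
r0: callee-saved, written=True
r2: caller-saved, written=True
r3: caller-saved, written=False
r6: callee-saved, written=False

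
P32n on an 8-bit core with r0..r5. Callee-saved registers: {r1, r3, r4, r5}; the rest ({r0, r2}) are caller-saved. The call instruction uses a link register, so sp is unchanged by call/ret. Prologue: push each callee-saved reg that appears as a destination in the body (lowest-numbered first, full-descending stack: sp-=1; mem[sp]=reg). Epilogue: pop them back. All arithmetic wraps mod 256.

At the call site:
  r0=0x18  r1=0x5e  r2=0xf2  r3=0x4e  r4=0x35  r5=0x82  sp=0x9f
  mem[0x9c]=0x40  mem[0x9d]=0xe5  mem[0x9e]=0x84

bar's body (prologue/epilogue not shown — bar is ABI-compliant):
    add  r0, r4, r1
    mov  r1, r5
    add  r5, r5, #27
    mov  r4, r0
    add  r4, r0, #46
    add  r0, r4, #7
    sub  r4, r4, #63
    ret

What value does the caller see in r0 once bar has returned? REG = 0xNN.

prologue: push r1 → mem[0x9e]=0x5e, sp=0x9e
prologue: push r4 → mem[0x9d]=0x35, sp=0x9d
prologue: push r5 → mem[0x9c]=0x82, sp=0x9c
body[0] add  r0, r4, r1 → r0=0x93
body[1] mov  r1, r5 → r1=0x82
body[2] add  r5, r5, #27 → r5=0x9d
body[3] mov  r4, r0 → r4=0x93
body[4] add  r4, r0, #46 → r4=0xc1
body[5] add  r0, r4, #7 → r0=0xc8
body[6] sub  r4, r4, #63 → r4=0x82
epilogue: pop r5=0x82, sp=0x9d
epilogue: pop r4=0x35, sp=0x9e
epilogue: pop r1=0x5e, sp=0x9f
r0 is caller-saved → body value

REG = 0xc8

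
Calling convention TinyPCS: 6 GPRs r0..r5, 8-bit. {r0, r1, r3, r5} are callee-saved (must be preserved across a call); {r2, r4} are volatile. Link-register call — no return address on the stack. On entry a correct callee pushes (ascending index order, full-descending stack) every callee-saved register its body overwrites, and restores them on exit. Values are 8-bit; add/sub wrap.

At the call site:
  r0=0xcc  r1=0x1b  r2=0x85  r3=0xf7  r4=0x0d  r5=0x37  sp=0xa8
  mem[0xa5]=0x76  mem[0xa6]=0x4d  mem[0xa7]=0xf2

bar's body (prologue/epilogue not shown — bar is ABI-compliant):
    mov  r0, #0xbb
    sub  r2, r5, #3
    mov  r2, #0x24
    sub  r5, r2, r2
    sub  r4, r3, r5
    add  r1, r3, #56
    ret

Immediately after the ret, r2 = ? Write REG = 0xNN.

prologue: push r0 → mem[0xa7]=0xcc, sp=0xa7
prologue: push r1 → mem[0xa6]=0x1b, sp=0xa6
prologue: push r5 → mem[0xa5]=0x37, sp=0xa5
body[0] mov  r0, #0xbb → r0=0xbb
body[1] sub  r2, r5, #3 → r2=0x34
body[2] mov  r2, #0x24 → r2=0x24
body[3] sub  r5, r2, r2 → r5=0x00
body[4] sub  r4, r3, r5 → r4=0xf7
body[5] add  r1, r3, #56 → r1=0x2f
epilogue: pop r5=0x37, sp=0xa6
epilogue: pop r1=0x1b, sp=0xa7
epilogue: pop r0=0xcc, sp=0xa8
r2 is caller-saved → body value

REG = 0x24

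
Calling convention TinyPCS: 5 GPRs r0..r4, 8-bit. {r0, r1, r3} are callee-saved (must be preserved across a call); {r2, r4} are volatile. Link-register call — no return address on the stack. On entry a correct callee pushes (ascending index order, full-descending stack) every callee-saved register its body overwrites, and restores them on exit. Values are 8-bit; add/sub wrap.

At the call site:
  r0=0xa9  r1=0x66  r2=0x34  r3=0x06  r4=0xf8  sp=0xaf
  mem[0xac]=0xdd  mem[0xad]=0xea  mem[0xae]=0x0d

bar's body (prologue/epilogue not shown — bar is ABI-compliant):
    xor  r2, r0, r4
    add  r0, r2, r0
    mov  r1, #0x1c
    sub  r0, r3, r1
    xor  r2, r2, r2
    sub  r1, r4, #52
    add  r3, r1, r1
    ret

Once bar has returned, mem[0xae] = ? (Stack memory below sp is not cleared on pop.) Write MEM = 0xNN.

MEM = 0xa9

prologue: push r0 -> mem[0xae]=0xa9, sp=0xae
prologue: push r1 -> mem[0xad]=0x66, sp=0xad
prologue: push r3 -> mem[0xac]=0x06, sp=0xac
body[0] xor  r2, r0, r4 -> r2=0x51
body[1] add  r0, r2, r0 -> r0=0xfa
body[2] mov  r1, #0x1c -> r1=0x1c
body[3] sub  r0, r3, r1 -> r0=0xea
body[4] xor  r2, r2, r2 -> r2=0x00
body[5] sub  r1, r4, #52 -> r1=0xc4
body[6] add  r3, r1, r1 -> r3=0x88
epilogue: pop r3=0x06, sp=0xad
epilogue: pop r1=0x66, sp=0xae
epilogue: pop r0=0xa9, sp=0xaf
prologue pushed ['r0', 'r1', 'r3'] at ['0xae', '0xad', '0xac']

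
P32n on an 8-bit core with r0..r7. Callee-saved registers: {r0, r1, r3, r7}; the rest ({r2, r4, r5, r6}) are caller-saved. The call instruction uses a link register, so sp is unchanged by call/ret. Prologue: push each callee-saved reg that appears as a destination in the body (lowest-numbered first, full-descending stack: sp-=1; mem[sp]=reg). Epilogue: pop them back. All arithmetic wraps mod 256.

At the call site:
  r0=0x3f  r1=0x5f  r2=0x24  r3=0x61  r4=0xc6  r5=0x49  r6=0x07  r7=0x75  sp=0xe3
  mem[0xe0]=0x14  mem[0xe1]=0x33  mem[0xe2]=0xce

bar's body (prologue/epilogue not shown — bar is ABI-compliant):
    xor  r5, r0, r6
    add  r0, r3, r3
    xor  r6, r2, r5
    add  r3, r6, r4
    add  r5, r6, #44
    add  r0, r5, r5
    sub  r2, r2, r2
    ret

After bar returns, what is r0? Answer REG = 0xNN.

prologue: push r0 -> mem[0xe2]=0x3f, sp=0xe2
prologue: push r3 -> mem[0xe1]=0x61, sp=0xe1
body[0] xor  r5, r0, r6 -> r5=0x38
body[1] add  r0, r3, r3 -> r0=0xc2
body[2] xor  r6, r2, r5 -> r6=0x1c
body[3] add  r3, r6, r4 -> r3=0xe2
body[4] add  r5, r6, #44 -> r5=0x48
body[5] add  r0, r5, r5 -> r0=0x90
body[6] sub  r2, r2, r2 -> r2=0x00
epilogue: pop r3=0x61, sp=0xe2
epilogue: pop r0=0x3f, sp=0xe3
r0 is callee-saved -> restored

REG = 0x3f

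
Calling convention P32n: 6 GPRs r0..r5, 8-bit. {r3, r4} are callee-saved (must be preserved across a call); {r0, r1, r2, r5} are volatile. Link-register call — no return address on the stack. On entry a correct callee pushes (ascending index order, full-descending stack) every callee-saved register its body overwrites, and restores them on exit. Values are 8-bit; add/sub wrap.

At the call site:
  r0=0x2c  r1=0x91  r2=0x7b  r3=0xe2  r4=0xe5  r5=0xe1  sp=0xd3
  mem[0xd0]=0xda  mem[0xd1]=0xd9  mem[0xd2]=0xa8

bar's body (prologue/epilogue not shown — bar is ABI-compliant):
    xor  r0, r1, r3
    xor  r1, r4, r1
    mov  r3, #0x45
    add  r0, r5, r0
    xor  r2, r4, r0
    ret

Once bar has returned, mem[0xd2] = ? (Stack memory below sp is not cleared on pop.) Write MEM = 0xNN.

MEM = 0xe2

prologue: push r3 -> mem[0xd2]=0xe2, sp=0xd2
body[0] xor  r0, r1, r3 -> r0=0x73
body[1] xor  r1, r4, r1 -> r1=0x74
body[2] mov  r3, #0x45 -> r3=0x45
body[3] add  r0, r5, r0 -> r0=0x54
body[4] xor  r2, r4, r0 -> r2=0xb1
epilogue: pop r3=0xe2, sp=0xd3
prologue pushed ['r3'] at ['0xd2']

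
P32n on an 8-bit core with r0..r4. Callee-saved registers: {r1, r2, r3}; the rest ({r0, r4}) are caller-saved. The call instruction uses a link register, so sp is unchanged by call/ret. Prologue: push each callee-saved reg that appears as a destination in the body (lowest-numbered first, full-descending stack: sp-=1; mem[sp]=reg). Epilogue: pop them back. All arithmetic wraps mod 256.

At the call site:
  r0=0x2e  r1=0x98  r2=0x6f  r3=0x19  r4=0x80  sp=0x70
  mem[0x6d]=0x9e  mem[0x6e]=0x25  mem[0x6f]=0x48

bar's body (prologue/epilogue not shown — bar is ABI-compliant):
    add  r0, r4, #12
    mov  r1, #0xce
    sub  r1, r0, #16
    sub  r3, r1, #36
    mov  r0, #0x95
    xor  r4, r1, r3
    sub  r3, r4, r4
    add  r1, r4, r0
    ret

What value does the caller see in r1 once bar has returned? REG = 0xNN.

prologue: push r1 -> mem[0x6f]=0x98, sp=0x6f
prologue: push r3 -> mem[0x6e]=0x19, sp=0x6e
body[0] add  r0, r4, #12 -> r0=0x8c
body[1] mov  r1, #0xce -> r1=0xce
body[2] sub  r1, r0, #16 -> r1=0x7c
body[3] sub  r3, r1, #36 -> r3=0x58
body[4] mov  r0, #0x95 -> r0=0x95
body[5] xor  r4, r1, r3 -> r4=0x24
body[6] sub  r3, r4, r4 -> r3=0x00
body[7] add  r1, r4, r0 -> r1=0xb9
epilogue: pop r3=0x19, sp=0x6f
epilogue: pop r1=0x98, sp=0x70
r1 is callee-saved -> restored

REG = 0x98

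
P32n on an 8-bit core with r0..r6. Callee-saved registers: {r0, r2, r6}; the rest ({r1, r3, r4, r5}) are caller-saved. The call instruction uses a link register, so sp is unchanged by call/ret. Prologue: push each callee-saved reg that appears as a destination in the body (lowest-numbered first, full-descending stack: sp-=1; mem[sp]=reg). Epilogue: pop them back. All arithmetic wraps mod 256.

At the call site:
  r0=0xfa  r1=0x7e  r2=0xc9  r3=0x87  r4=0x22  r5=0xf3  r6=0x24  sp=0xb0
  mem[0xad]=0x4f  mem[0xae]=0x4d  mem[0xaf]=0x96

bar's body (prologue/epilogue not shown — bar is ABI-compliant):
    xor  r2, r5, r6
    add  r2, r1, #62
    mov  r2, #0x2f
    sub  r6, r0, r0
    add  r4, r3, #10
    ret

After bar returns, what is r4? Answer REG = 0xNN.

REG = 0x91

prologue: push r2 → mem[0xaf]=0xc9, sp=0xaf
prologue: push r6 → mem[0xae]=0x24, sp=0xae
body[0] xor  r2, r5, r6 → r2=0xd7
body[1] add  r2, r1, #62 → r2=0xbc
body[2] mov  r2, #0x2f → r2=0x2f
body[3] sub  r6, r0, r0 → r6=0x00
body[4] add  r4, r3, #10 → r4=0x91
epilogue: pop r6=0x24, sp=0xaf
epilogue: pop r2=0xc9, sp=0xb0
r4 is caller-saved → body value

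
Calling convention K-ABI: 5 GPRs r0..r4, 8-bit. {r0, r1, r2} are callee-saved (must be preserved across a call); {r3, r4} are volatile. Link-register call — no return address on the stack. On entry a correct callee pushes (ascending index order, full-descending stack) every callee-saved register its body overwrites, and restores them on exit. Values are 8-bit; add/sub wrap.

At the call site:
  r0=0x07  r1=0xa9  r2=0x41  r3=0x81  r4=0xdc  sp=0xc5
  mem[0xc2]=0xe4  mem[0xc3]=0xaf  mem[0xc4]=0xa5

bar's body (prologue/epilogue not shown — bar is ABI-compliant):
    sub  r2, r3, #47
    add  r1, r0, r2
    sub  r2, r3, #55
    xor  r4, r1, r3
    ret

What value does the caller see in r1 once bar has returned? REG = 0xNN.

REG = 0xa9

prologue: push r1 -> mem[0xc4]=0xa9, sp=0xc4
prologue: push r2 -> mem[0xc3]=0x41, sp=0xc3
body[0] sub  r2, r3, #47 -> r2=0x52
body[1] add  r1, r0, r2 -> r1=0x59
body[2] sub  r2, r3, #55 -> r2=0x4a
body[3] xor  r4, r1, r3 -> r4=0xd8
epilogue: pop r2=0x41, sp=0xc4
epilogue: pop r1=0xa9, sp=0xc5
r1 is callee-saved -> restored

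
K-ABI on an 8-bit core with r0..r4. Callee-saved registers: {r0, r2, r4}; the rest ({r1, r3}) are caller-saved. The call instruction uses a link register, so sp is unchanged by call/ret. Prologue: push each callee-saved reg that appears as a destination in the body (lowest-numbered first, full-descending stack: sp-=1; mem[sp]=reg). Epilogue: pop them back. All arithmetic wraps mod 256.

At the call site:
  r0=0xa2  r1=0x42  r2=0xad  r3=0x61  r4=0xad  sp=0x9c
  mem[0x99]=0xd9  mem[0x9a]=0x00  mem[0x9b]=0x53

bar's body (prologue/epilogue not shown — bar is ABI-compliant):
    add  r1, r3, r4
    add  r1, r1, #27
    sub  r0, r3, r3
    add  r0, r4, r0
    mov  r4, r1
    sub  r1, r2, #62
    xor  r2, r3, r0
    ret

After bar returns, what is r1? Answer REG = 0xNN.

REG = 0x6f

prologue: push r0 -> mem[0x9b]=0xa2, sp=0x9b
prologue: push r2 -> mem[0x9a]=0xad, sp=0x9a
prologue: push r4 -> mem[0x99]=0xad, sp=0x99
body[0] add  r1, r3, r4 -> r1=0x0e
body[1] add  r1, r1, #27 -> r1=0x29
body[2] sub  r0, r3, r3 -> r0=0x00
body[3] add  r0, r4, r0 -> r0=0xad
body[4] mov  r4, r1 -> r4=0x29
body[5] sub  r1, r2, #62 -> r1=0x6f
body[6] xor  r2, r3, r0 -> r2=0xcc
epilogue: pop r4=0xad, sp=0x9a
epilogue: pop r2=0xad, sp=0x9b
epilogue: pop r0=0xa2, sp=0x9c
r1 is caller-saved -> body value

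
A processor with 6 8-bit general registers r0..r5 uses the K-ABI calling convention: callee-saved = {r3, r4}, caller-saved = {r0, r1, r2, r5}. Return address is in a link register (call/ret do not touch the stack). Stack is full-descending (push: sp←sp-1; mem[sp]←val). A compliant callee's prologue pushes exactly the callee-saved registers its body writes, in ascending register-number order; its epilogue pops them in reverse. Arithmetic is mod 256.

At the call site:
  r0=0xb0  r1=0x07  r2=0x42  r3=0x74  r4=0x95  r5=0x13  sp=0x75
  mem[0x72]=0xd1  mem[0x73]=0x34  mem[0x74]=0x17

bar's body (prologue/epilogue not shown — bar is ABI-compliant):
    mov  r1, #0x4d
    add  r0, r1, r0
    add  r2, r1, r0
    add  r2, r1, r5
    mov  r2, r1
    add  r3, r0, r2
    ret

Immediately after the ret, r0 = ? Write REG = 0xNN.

prologue: push r3 -> mem[0x74]=0x74, sp=0x74
body[0] mov  r1, #0x4d -> r1=0x4d
body[1] add  r0, r1, r0 -> r0=0xfd
body[2] add  r2, r1, r0 -> r2=0x4a
body[3] add  r2, r1, r5 -> r2=0x60
body[4] mov  r2, r1 -> r2=0x4d
body[5] add  r3, r0, r2 -> r3=0x4a
epilogue: pop r3=0x74, sp=0x75
r0 is caller-saved -> body value

REG = 0xfd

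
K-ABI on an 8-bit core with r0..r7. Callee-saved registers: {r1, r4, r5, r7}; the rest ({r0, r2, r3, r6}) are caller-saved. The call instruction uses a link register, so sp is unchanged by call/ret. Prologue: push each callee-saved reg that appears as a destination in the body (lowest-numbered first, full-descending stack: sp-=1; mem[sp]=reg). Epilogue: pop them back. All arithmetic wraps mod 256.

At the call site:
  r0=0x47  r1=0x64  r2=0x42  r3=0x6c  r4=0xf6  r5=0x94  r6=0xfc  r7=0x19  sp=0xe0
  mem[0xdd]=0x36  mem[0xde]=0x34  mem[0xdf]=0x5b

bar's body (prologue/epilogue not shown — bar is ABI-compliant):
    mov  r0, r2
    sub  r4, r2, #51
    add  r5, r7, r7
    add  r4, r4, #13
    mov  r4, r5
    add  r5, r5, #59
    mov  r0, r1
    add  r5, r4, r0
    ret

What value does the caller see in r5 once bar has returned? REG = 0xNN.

REG = 0x94

prologue: push r4 → mem[0xdf]=0xf6, sp=0xdf
prologue: push r5 → mem[0xde]=0x94, sp=0xde
body[0] mov  r0, r2 → r0=0x42
body[1] sub  r4, r2, #51 → r4=0x0f
body[2] add  r5, r7, r7 → r5=0x32
body[3] add  r4, r4, #13 → r4=0x1c
body[4] mov  r4, r5 → r4=0x32
body[5] add  r5, r5, #59 → r5=0x6d
body[6] mov  r0, r1 → r0=0x64
body[7] add  r5, r4, r0 → r5=0x96
epilogue: pop r5=0x94, sp=0xdf
epilogue: pop r4=0xf6, sp=0xe0
r5 is callee-saved → restored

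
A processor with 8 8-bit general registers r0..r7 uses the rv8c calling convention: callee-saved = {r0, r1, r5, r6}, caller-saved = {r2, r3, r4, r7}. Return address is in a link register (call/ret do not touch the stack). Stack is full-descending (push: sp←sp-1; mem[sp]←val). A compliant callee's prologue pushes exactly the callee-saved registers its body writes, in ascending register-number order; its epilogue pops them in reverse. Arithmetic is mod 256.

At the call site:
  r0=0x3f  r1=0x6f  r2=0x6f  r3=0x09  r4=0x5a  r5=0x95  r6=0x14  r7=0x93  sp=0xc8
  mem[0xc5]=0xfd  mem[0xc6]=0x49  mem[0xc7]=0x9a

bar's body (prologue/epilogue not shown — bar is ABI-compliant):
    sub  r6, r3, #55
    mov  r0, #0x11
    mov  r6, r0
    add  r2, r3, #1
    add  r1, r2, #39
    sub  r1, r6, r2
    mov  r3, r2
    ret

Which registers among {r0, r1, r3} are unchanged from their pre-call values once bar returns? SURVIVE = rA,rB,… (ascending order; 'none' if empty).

prologue: push r0 → mem[0xc7]=0x3f, sp=0xc7
prologue: push r1 → mem[0xc6]=0x6f, sp=0xc6
prologue: push r6 → mem[0xc5]=0x14, sp=0xc5
body[0] sub  r6, r3, #55 → r6=0xd2
body[1] mov  r0, #0x11 → r0=0x11
body[2] mov  r6, r0 → r6=0x11
body[3] add  r2, r3, #1 → r2=0x0a
body[4] add  r1, r2, #39 → r1=0x31
body[5] sub  r1, r6, r2 → r1=0x07
body[6] mov  r3, r2 → r3=0x0a
epilogue: pop r6=0x14, sp=0xc6
epilogue: pop r1=0x6f, sp=0xc7
epilogue: pop r0=0x3f, sp=0xc8
r0: callee-saved, written=True
r1: callee-saved, written=True
r3: caller-saved, written=True

SURVIVE = r0,r1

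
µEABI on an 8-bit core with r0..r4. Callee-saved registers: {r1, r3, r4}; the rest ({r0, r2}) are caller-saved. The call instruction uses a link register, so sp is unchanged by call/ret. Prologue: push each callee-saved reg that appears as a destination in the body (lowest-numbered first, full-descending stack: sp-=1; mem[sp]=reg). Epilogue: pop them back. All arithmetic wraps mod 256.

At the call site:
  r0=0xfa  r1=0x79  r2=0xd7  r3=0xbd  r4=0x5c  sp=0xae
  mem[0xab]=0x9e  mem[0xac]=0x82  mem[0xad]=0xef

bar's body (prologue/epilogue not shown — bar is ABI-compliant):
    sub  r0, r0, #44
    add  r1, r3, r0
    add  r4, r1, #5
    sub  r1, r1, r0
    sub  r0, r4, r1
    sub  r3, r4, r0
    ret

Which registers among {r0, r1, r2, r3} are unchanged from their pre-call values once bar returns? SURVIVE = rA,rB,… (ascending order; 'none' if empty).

SURVIVE = r1,r2,r3

prologue: push r1 -> mem[0xad]=0x79, sp=0xad
prologue: push r3 -> mem[0xac]=0xbd, sp=0xac
prologue: push r4 -> mem[0xab]=0x5c, sp=0xab
body[0] sub  r0, r0, #44 -> r0=0xce
body[1] add  r1, r3, r0 -> r1=0x8b
body[2] add  r4, r1, #5 -> r4=0x90
body[3] sub  r1, r1, r0 -> r1=0xbd
body[4] sub  r0, r4, r1 -> r0=0xd3
body[5] sub  r3, r4, r0 -> r3=0xbd
epilogue: pop r4=0x5c, sp=0xac
epilogue: pop r3=0xbd, sp=0xad
epilogue: pop r1=0x79, sp=0xae
r0: caller-saved, written=True
r1: callee-saved, written=True
r2: caller-saved, written=False
r3: callee-saved, written=True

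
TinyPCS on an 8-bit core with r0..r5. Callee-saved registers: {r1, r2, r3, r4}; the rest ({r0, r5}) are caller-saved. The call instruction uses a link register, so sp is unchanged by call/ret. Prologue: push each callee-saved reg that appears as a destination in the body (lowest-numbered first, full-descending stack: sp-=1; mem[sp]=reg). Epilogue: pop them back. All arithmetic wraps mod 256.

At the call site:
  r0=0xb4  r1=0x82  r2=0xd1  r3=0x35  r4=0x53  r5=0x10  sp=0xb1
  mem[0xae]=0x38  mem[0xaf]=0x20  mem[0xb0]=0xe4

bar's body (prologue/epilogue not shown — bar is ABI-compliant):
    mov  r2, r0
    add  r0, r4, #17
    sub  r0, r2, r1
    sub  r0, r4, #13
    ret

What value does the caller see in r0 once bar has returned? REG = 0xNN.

prologue: push r2 → mem[0xb0]=0xd1, sp=0xb0
body[0] mov  r2, r0 → r2=0xb4
body[1] add  r0, r4, #17 → r0=0x64
body[2] sub  r0, r2, r1 → r0=0x32
body[3] sub  r0, r4, #13 → r0=0x46
epilogue: pop r2=0xd1, sp=0xb1
r0 is caller-saved → body value

REG = 0x46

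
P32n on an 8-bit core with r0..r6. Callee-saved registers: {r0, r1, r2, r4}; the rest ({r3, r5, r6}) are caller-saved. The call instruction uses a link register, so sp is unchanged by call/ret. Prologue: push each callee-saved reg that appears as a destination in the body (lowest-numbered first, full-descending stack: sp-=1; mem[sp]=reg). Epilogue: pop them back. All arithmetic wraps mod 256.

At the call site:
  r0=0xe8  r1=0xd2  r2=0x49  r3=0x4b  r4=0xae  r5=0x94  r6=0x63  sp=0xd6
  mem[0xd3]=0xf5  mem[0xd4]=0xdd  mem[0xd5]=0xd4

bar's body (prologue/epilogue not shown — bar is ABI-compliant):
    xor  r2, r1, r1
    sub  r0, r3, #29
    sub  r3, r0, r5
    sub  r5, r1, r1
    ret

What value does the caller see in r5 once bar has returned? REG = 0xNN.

REG = 0x00

prologue: push r0 -> mem[0xd5]=0xe8, sp=0xd5
prologue: push r2 -> mem[0xd4]=0x49, sp=0xd4
body[0] xor  r2, r1, r1 -> r2=0x00
body[1] sub  r0, r3, #29 -> r0=0x2e
body[2] sub  r3, r0, r5 -> r3=0x9a
body[3] sub  r5, r1, r1 -> r5=0x00
epilogue: pop r2=0x49, sp=0xd5
epilogue: pop r0=0xe8, sp=0xd6
r5 is caller-saved -> body value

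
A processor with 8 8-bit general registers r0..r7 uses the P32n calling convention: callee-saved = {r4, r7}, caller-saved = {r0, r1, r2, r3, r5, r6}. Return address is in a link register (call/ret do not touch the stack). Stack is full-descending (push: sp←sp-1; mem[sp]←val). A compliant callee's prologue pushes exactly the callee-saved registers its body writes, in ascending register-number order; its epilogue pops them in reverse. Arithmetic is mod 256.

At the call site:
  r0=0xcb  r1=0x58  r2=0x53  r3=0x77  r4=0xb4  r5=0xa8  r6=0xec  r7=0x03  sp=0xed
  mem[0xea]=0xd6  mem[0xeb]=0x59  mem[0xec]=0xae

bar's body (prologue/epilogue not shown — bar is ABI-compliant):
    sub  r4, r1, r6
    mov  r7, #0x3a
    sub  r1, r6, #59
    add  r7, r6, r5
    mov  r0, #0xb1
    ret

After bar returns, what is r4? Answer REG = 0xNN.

prologue: push r4 -> mem[0xec]=0xb4, sp=0xec
prologue: push r7 -> mem[0xeb]=0x03, sp=0xeb
body[0] sub  r4, r1, r6 -> r4=0x6c
body[1] mov  r7, #0x3a -> r7=0x3a
body[2] sub  r1, r6, #59 -> r1=0xb1
body[3] add  r7, r6, r5 -> r7=0x94
body[4] mov  r0, #0xb1 -> r0=0xb1
epilogue: pop r7=0x03, sp=0xec
epilogue: pop r4=0xb4, sp=0xed
r4 is callee-saved -> restored

REG = 0xb4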